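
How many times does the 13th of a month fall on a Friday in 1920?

The 13th falls on a Friday when the month's 13th has weekday Fri.
Jan 13 is Tue; Feb 13 is Fri ✓; Mar 13 is Sat; Apr 13 is Tue; May 13 is Thu; Jun 13 is Sun; Jul 13 is Tue; Aug 13 is Fri ✓; Sep 13 is Mon; Oct 13 is Wed; Nov 13 is Sat; Dec 13 is Mon.
Friday the 13ths: Feb, Aug.

2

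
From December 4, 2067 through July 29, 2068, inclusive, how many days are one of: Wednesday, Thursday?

68

December 4, 2067 is a Sunday.
That's 239 days from start to end, counting both.
239 = 7 × 34 + 1, so there are 34 full weeks plus 1 extra day.
Each full week contributes 2 days from the set (Wed, Thu): 34 × 2 = 68.
The 1 extra day is Sun — none qualify.
Total: 68 + 0 = 68.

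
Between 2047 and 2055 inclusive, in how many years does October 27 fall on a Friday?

Day of week of October 27 in each year:
2047: Sun, 2048: Tue, 2049: Wed, 2050: Thu, 2051: Fri ✓, 2052: Sun, 2053: Mon, 2054: Tue, 2055: Wed
Fridays: 2051.

1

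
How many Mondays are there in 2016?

52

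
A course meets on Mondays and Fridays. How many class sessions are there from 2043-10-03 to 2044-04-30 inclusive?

2043-10-03 is a Saturday.
From 2043-10-03 to 2044-04-30 is 211 days inclusive.
211 = 7 × 30 + 1, so there are 30 full weeks plus 1 extra day.
Each full week contributes 2 days from the set (Mon, Fri): 30 × 2 = 60.
The 1 extra day is Sat — none qualify.
Total: 60 + 0 = 60.

60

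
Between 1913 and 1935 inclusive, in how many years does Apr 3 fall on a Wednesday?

3

Day of week of April 3 in each year:
1913: Thu, 1914: Fri, 1915: Sat, 1916: Mon, 1917: Tue, 1918: Wed ✓, 1919: Thu, 1920: Sat, 1921: Sun, 1922: Mon, 1923: Tue, 1924: Thu, 1925: Fri, 1926: Sat, 1927: Sun, 1928: Tue, 1929: Wed ✓, 1930: Thu, 1931: Fri, 1932: Sun, 1933: Mon, 1934: Tue, 1935: Wed ✓
Wednesdays: 1918, 1929, 1935.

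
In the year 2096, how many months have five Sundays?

A month has five Sundays exactly when Sunday falls within its first (length − 28) days.
Jan: 31 days, starts Sun → 5 of Sun, Mon, Tue ✓
Feb: 29 days, starts Wed → 5 of Wed
Mar: 31 days, starts Thu → 5 of Thu, Fri, Sat
Apr: 30 days, starts Sun → 5 of Sun, Mon ✓
May: 31 days, starts Tue → 5 of Tue, Wed, Thu
Jun: 30 days, starts Fri → 5 of Fri, Sat
Jul: 31 days, starts Sun → 5 of Sun, Mon, Tue ✓
Aug: 31 days, starts Wed → 5 of Wed, Thu, Fri
Sep: 30 days, starts Sat → 5 of Sat, Sun ✓
Oct: 31 days, starts Mon → 5 of Mon, Tue, Wed
Nov: 30 days, starts Thu → 5 of Thu, Fri
Dec: 31 days, starts Sat → 5 of Sat, Sun, Mon ✓
Months with five Sundays: Jan, Apr, Jul, Sep, Dec.

5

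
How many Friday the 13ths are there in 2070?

1

The 13th falls on a Friday when the month's 13th has weekday Fri.
Jan 13 is Mon; Feb 13 is Thu; Mar 13 is Thu; Apr 13 is Sun; May 13 is Tue; Jun 13 is Fri ✓; Jul 13 is Sun; Aug 13 is Wed; Sep 13 is Sat; Oct 13 is Mon; Nov 13 is Thu; Dec 13 is Sat.
Friday the 13ths: Jun.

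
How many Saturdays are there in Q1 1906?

1 January 1906 is a Monday.
From 1 January 1906 to 31 March 1906 is 90 days inclusive.
90 = 7 × 12 + 6, so there are 12 full weeks plus 6 extra days.
Each full week contributes one Saturday: 12 so far.
The 6 extra days are Monday, Tuesday, Wednesday, Thursday, Friday, Saturday — 1 of them qualifies.
Total: 12 + 1 = 13.

13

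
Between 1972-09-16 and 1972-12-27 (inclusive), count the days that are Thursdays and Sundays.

1972-09-16 is a Saturday.
That's 103 days from start to end, counting both.
103 = 7 × 14 + 5, so there are 14 full weeks plus 5 extra days.
Each full week contributes 2 days from the set (Thu, Sun): 14 × 2 = 28.
The 5 extra days are Sat, Sun, Mon, Tue, Wed — 1 of them qualifies.
Total: 28 + 1 = 29.

29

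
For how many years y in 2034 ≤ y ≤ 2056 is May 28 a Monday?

3

Day of week of May 28 in each year:
2034: Sun, 2035: Mon ✓, 2036: Wed, 2037: Thu, 2038: Fri, 2039: Sat, 2040: Mon ✓, 2041: Tue, 2042: Wed, 2043: Thu, 2044: Sat, 2045: Sun, 2046: Mon ✓, 2047: Tue, 2048: Thu, 2049: Fri, 2050: Sat, 2051: Sun, 2052: Tue, 2053: Wed, 2054: Thu, 2055: Fri, 2056: Sun
Mondays: 2035, 2040, 2046.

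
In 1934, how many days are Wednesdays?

1934-01-01 is a Monday.
From 1934-01-01 to 1934-12-31 is 365 days inclusive.
365 = 7 × 52 + 1, so there are 52 full weeks plus 1 extra day.
Each full week contributes one Wednesday: 52 so far.
The 1 extra day is Monday — none qualify.
Total: 52 + 0 = 52.

52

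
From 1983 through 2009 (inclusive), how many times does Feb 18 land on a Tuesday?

4

Day of week of February 18 in each year:
1983: Fri, 1984: Sat, 1985: Mon, 1986: Tue ✓, 1987: Wed, 1988: Thu, 1989: Sat, 1990: Sun, 1991: Mon, 1992: Tue ✓, 1993: Thu, 1994: Fri, 1995: Sat, 1996: Sun, 1997: Tue ✓, 1998: Wed, 1999: Thu, 2000: Fri, 2001: Sun, 2002: Mon, 2003: Tue ✓, 2004: Wed, 2005: Fri, 2006: Sat, 2007: Sun, 2008: Mon, 2009: Wed
Tuesdays: 1986, 1992, 1997, 2003.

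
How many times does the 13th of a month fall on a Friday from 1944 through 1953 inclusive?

Friday-the-13ths by year:
1944: Oct
1945: Apr, Jul
1946: Sep, Dec
1947: Jun
1948: Feb, Aug
1949: May
1950: Jan, Oct
1951: Apr, Jul
1952: Jun
1953: Feb, Mar, Nov

17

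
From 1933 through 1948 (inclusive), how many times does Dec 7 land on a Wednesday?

1

Day of week of December 7 in each year:
1933: Thu, 1934: Fri, 1935: Sat, 1936: Mon, 1937: Tue, 1938: Wed ✓, 1939: Thu, 1940: Sat, 1941: Sun, 1942: Mon, 1943: Tue, 1944: Thu, 1945: Fri, 1946: Sat, 1947: Sun, 1948: Tue
Wednesdays: 1938.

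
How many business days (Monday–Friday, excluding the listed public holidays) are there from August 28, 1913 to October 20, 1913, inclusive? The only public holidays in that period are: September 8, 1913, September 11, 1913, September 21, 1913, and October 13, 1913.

35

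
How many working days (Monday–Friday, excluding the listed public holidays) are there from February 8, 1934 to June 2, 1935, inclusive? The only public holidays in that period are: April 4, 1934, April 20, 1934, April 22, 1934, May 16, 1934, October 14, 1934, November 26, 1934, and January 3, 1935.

February 8, 1934 is a Thursday.
From February 8, 1934 to June 2, 1935 is 480 days inclusive.
480 = 7 × 68 + 4, so there are 68 full weeks plus 4 extra days.
Each full week contributes 5 weekdays (Mon–Fri): 68 × 5 = 340.
The 4 extra days are Thu, Fri, Sat, Sun — 2 of them qualify.
Total: 340 + 2 = 342.
Holidays: April 4, 1934 (Wed); April 20, 1934 (Fri); April 22, 1934 (Sun); May 16, 1934 (Wed); October 14, 1934 (Sun); November 26, 1934 (Mon); January 3, 1935 (Thu).
5 of the 7 holidays fall on weekdays; the rest are weekends and were already excluded.
Business days: 342 − 5 = 337.

337 working days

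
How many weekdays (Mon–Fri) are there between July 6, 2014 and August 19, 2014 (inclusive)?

July 6, 2014 is a Sunday.
From July 6, 2014 to August 19, 2014 is 45 days inclusive.
45 = 7 × 6 + 3, so there are 6 full weeks plus 3 extra days.
Each full week contributes 5 weekdays (Mon–Fri): 6 × 5 = 30.
The 3 extra days are Sunday, Monday, Tuesday — 2 of them qualify.
Total: 30 + 2 = 32.

32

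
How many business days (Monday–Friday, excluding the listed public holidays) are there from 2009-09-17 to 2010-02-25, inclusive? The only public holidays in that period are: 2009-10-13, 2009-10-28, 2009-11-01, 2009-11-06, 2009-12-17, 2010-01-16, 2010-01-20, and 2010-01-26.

110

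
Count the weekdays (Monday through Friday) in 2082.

Jan 1, 2082 is a Thursday.
That's 365 days from start to end, counting both.
365 = 7 × 52 + 1, so there are 52 full weeks plus 1 extra day.
Each full week contributes 5 weekdays (Mon–Fri): 52 × 5 = 260.
The 1 extra day is Thu — 1 of them qualifies.
Total: 260 + 1 = 261.

261 weekdays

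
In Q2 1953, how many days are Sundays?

13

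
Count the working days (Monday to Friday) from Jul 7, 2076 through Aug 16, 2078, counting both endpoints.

551 weekdays

Jul 7, 2076 is a Tuesday.
The range spans 771 days (inclusive of both endpoints).
771 = 7 × 110 + 1, so there are 110 full weeks plus 1 extra day.
Each full week contributes 5 weekdays (Mon–Fri): 110 × 5 = 550.
The 1 extra day is Tuesday — 1 of them qualifies.
Total: 550 + 1 = 551.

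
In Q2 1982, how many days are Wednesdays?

April 1, 1982 is a Thursday.
The range spans 91 days (inclusive of both endpoints).
91 = 7 × 13, so the span is exactly 13 full weeks.
Each full week contributes one Wednesday: 13 so far.

13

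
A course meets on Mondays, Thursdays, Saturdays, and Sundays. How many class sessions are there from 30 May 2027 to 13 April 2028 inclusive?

30 May 2027 is a Sunday.
The range spans 320 days (inclusive of both endpoints).
320 = 7 × 45 + 5, so there are 45 full weeks plus 5 extra days.
Each full week contributes 4 days from the set (Mon, Thu, Sat, Sun): 45 × 4 = 180.
The 5 extra days are Sunday, Monday, Tuesday, Wednesday, Thursday — 3 of them qualify.
Total: 180 + 3 = 183.

183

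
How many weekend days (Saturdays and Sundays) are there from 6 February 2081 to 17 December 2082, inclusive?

6 February 2081 is a Thursday.
The range spans 680 days (inclusive of both endpoints).
680 = 7 × 97 + 1, so there are 97 full weeks plus 1 extra day.
Each full week contributes 2 weekend days (Sat, Sun): 97 × 2 = 194.
The 1 extra day is Thu — none qualify.
Total: 194 + 0 = 194.

194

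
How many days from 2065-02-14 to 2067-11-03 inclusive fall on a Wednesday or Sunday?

2065-02-14 is a Saturday.
That's 993 days from start to end, counting both.
993 = 7 × 141 + 6, so there are 141 full weeks plus 6 extra days.
Each full week contributes 2 days from the set (Wed, Sun): 141 × 2 = 282.
The 6 extra days are Sat, Sun, Mon, Tue, Wed, Thu — 2 of them qualify.
Total: 282 + 2 = 284.

284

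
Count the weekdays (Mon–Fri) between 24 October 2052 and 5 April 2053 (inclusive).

24 October 2052 is a Thursday.
That's 164 days from start to end, counting both.
164 = 7 × 23 + 3, so there are 23 full weeks plus 3 extra days.
Each full week contributes 5 weekdays (Mon–Fri): 23 × 5 = 115.
The 3 extra days are Thursday, Friday, Saturday — 2 of them qualify.
Total: 115 + 2 = 117.

117 weekdays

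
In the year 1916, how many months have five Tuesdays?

4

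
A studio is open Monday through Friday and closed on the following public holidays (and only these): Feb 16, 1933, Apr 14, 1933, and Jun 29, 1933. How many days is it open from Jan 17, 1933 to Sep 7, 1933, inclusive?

Jan 17, 1933 is a Tuesday.
That's 234 days from start to end, counting both.
234 = 7 × 33 + 3, so there are 33 full weeks plus 3 extra days.
Each full week contributes 5 weekdays (Mon–Fri): 33 × 5 = 165.
The 3 extra days are Tue, Wed, Thu — 3 of them qualify.
Total: 165 + 3 = 168.
Holidays: Feb 16, 1933 (Thu); Apr 14, 1933 (Fri); Jun 29, 1933 (Thu).
All 3 holidays fall on weekdays, so subtract 3.
Business days: 168 − 3 = 165.

165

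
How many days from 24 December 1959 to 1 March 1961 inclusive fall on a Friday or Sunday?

124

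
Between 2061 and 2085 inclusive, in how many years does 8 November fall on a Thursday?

4

Day of week of November 8 in each year:
2061: Tue, 2062: Wed, 2063: Thu ✓, 2064: Sat, 2065: Sun, 2066: Mon, 2067: Tue, 2068: Thu ✓, 2069: Fri, 2070: Sat, 2071: Sun, 2072: Tue, 2073: Wed, 2074: Thu ✓, 2075: Fri, 2076: Sun, 2077: Mon, 2078: Tue, 2079: Wed, 2080: Fri, 2081: Sat, 2082: Sun, 2083: Mon, 2084: Wed, 2085: Thu ✓
Thursdays: 2063, 2068, 2074, 2085.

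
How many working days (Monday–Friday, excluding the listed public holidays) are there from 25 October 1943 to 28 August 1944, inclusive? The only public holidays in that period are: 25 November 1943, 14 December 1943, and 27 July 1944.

218 working days

25 October 1943 is a Monday.
The range spans 309 days (inclusive of both endpoints).
309 = 7 × 44 + 1, so there are 44 full weeks plus 1 extra day.
Each full week contributes 5 weekdays (Mon–Fri): 44 × 5 = 220.
The 1 extra day is Monday — 1 of them qualifies.
Total: 220 + 1 = 221.
Holidays: 25 November 1943 (Thu); 14 December 1943 (Tue); 27 July 1944 (Thu).
All 3 holidays fall on weekdays, so subtract 3.
Business days: 221 − 3 = 218.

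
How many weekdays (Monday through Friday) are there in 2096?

261

1 January 2096 is a Sunday.
From 1 January 2096 to 31 December 2096 is 366 days inclusive.
366 = 7 × 52 + 2, so there are 52 full weeks plus 2 extra days.
Each full week contributes 5 weekdays (Mon–Fri): 52 × 5 = 260.
The 2 extra days are Sun, Mon — 1 of them qualifies.
Total: 260 + 1 = 261.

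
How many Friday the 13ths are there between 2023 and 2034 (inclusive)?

Friday-the-13ths by year:
2023: Jan, Oct
2024: Sep, Dec
2025: Jun
2026: Feb, Mar, Nov
2027: Aug
2028: Oct
2029: Apr, Jul
2030: Sep, Dec
2031: Jun
2032: Feb, Aug
2033: May
2034: Jan, Oct

20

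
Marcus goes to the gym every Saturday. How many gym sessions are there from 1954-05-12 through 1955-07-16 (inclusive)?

62 Saturdays

1954-05-12 is a Wednesday.
From 1954-05-12 to 1955-07-16 is 431 days inclusive.
431 = 7 × 61 + 4, so there are 61 full weeks plus 4 extra days.
Each full week contributes one Saturday: 61 so far.
The 4 extra days are Wed, Thu, Fri, Sat — 1 of them qualifies.
Total: 61 + 1 = 62.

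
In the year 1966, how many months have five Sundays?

A month has five Sundays exactly when Sunday falls within its first (length − 28) days.
Jan: 31 days, starts Sat → 5 of Sat, Sun, Mon ✓
Feb: 28 days, starts Tue → 5 of (none)
Mar: 31 days, starts Tue → 5 of Tue, Wed, Thu
Apr: 30 days, starts Fri → 5 of Fri, Sat
May: 31 days, starts Sun → 5 of Sun, Mon, Tue ✓
Jun: 30 days, starts Wed → 5 of Wed, Thu
Jul: 31 days, starts Fri → 5 of Fri, Sat, Sun ✓
Aug: 31 days, starts Mon → 5 of Mon, Tue, Wed
Sep: 30 days, starts Thu → 5 of Thu, Fri
Oct: 31 days, starts Sat → 5 of Sat, Sun, Mon ✓
Nov: 30 days, starts Tue → 5 of Tue, Wed
Dec: 31 days, starts Thu → 5 of Thu, Fri, Sat
Months with five Sundays: Jan, May, Jul, Oct.

4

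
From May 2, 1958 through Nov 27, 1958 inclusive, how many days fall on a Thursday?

May 2, 1958 is a Friday.
That's 210 days from start to end, counting both.
210 = 7 × 30, so the span is exactly 30 full weeks.
Each full week contributes one Thursday: 30 so far.
Total: 30.

30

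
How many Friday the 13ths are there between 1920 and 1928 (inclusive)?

16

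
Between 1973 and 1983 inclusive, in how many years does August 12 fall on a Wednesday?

Day of week of August 12 in each year:
1973: Sun, 1974: Mon, 1975: Tue, 1976: Thu, 1977: Fri, 1978: Sat, 1979: Sun, 1980: Tue, 1981: Wed ✓, 1982: Thu, 1983: Fri
Wednesdays: 1981.

1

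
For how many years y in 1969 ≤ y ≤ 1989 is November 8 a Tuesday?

3

Day of week of November 8 in each year:
1969: Sat, 1970: Sun, 1971: Mon, 1972: Wed, 1973: Thu, 1974: Fri, 1975: Sat, 1976: Mon, 1977: Tue ✓, 1978: Wed, 1979: Thu, 1980: Sat, 1981: Sun, 1982: Mon, 1983: Tue ✓, 1984: Thu, 1985: Fri, 1986: Sat, 1987: Sun, 1988: Tue ✓, 1989: Wed
Tuesdays: 1977, 1983, 1988.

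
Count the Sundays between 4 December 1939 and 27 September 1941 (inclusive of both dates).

4 December 1939 is a Monday.
From 4 December 1939 to 27 September 1941 is 664 days inclusive.
664 = 7 × 94 + 6, so there are 94 full weeks plus 6 extra days.
Each full week contributes one Sunday: 94 so far.
The 6 extra days are Mon, Tue, Wed, Thu, Fri, Sat — none qualify.
Total: 94 + 0 = 94.

94 Sundays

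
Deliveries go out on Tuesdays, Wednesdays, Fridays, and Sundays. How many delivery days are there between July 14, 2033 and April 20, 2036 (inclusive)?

July 14, 2033 is a Thursday.
The range spans 1012 days (inclusive of both endpoints).
1012 = 7 × 144 + 4, so there are 144 full weeks plus 4 extra days.
Each full week contributes 4 days from the set (Tue, Wed, Fri, Sun): 144 × 4 = 576.
The 4 extra days are Thu, Fri, Sat, Sun — 2 of them qualify.
Total: 576 + 2 = 578.

578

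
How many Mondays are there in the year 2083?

52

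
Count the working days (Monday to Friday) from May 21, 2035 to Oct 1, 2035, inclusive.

96 weekdays

May 21, 2035 is a Monday.
The range spans 134 days (inclusive of both endpoints).
134 = 7 × 19 + 1, so there are 19 full weeks plus 1 extra day.
Each full week contributes 5 weekdays (Mon–Fri): 19 × 5 = 95.
The 1 extra day is Monday — 1 of them qualifies.
Total: 95 + 1 = 96.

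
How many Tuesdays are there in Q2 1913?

Apr 1, 1913 is a Tuesday.
From Apr 1, 1913 to Jun 30, 1913 is 91 days inclusive.
91 = 7 × 13, so the span is exactly 13 full weeks.
Each full week contributes one Tuesday: 13 so far.

13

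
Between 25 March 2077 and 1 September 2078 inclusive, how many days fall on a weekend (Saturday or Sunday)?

25 March 2077 is a Thursday.
The range spans 526 days (inclusive of both endpoints).
526 = 7 × 75 + 1, so there are 75 full weeks plus 1 extra day.
Each full week contributes 2 weekend days (Sat, Sun): 75 × 2 = 150.
The 1 extra day is Thursday — none qualify.
Total: 150 + 0 = 150.

150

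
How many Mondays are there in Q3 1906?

July 1, 1906 is a Sunday.
The range spans 92 days (inclusive of both endpoints).
92 = 7 × 13 + 1, so there are 13 full weeks plus 1 extra day.
Each full week contributes one Monday: 13 so far.
The 1 extra day is Sunday — none qualify.
Total: 13 + 0 = 13.

13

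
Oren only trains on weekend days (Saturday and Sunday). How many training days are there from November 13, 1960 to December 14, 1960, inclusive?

9

November 13, 1960 is a Sunday.
That's 32 days from start to end, counting both.
32 = 7 × 4 + 4, so there are 4 full weeks plus 4 extra days.
Each full week contributes 2 weekend days (Sat, Sun): 4 × 2 = 8.
The 4 extra days are Sun, Mon, Tue, Wed — 1 of them qualifies.
Total: 8 + 1 = 9.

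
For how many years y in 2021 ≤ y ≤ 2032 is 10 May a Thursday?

Day of week of May 10 in each year:
2021: Mon, 2022: Tue, 2023: Wed, 2024: Fri, 2025: Sat, 2026: Sun, 2027: Mon, 2028: Wed, 2029: Thu ✓, 2030: Fri, 2031: Sat, 2032: Mon
Thursdays: 2029.

1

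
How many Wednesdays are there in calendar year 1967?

52

Jan 1, 1967 is a Sunday.
From Jan 1, 1967 to Dec 31, 1967 is 365 days inclusive.
365 = 7 × 52 + 1, so there are 52 full weeks plus 1 extra day.
Each full week contributes one Wednesday: 52 so far.
The 1 extra day is Sunday — none qualify.
Total: 52 + 0 = 52.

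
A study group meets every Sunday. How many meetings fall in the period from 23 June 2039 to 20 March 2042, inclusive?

143

23 June 2039 is a Thursday.
From 23 June 2039 to 20 March 2042 is 1002 days inclusive.
1002 = 7 × 143 + 1, so there are 143 full weeks plus 1 extra day.
Each full week contributes one Sunday: 143 so far.
The 1 extra day is Thu — none qualify.
Total: 143 + 0 = 143.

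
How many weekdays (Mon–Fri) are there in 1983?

260

1983-01-01 is a Saturday.
The range spans 365 days (inclusive of both endpoints).
365 = 7 × 52 + 1, so there are 52 full weeks plus 1 extra day.
Each full week contributes 5 weekdays (Mon–Fri): 52 × 5 = 260.
The 1 extra day is Sat — none qualify.
Total: 260 + 0 = 260.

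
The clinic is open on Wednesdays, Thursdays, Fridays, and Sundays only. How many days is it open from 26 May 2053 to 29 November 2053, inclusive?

107

26 May 2053 is a Monday.
From 26 May 2053 to 29 November 2053 is 188 days inclusive.
188 = 7 × 26 + 6, so there are 26 full weeks plus 6 extra days.
Each full week contributes 4 days from the set (Wed, Thu, Fri, Sun): 26 × 4 = 104.
The 6 extra days are Mon, Tue, Wed, Thu, Fri, Sat — 3 of them qualify.
Total: 104 + 3 = 107.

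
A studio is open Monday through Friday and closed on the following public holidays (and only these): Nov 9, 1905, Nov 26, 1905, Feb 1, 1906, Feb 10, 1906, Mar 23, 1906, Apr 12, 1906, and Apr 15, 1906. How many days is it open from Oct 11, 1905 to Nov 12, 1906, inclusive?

280 working days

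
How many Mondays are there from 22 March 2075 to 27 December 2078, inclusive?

22 March 2075 is a Friday.
That's 1377 days from start to end, counting both.
1377 = 7 × 196 + 5, so there are 196 full weeks plus 5 extra days.
Each full week contributes one Monday: 196 so far.
The 5 extra days are Fri, Sat, Sun, Mon, Tue — 1 of them qualifies.
Total: 196 + 1 = 197.

197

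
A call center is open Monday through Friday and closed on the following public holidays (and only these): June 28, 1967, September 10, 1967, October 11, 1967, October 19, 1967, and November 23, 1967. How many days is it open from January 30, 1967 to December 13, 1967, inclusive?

224 business days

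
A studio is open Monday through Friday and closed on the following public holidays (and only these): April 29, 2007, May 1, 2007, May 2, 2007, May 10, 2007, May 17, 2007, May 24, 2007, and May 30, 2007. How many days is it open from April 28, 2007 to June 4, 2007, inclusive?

April 28, 2007 is a Saturday.
From April 28, 2007 to June 4, 2007 is 38 days inclusive.
38 = 7 × 5 + 3, so there are 5 full weeks plus 3 extra days.
Each full week contributes 5 weekdays (Mon–Fri): 5 × 5 = 25.
The 3 extra days are Saturday, Sunday, Monday — 1 of them qualifies.
Total: 25 + 1 = 26.
Holidays: April 29, 2007 (Sun); May 1, 2007 (Tue); May 2, 2007 (Wed); May 10, 2007 (Thu); May 17, 2007 (Thu); May 24, 2007 (Thu); May 30, 2007 (Wed).
6 of the 7 holidays fall on weekdays; the rest are weekends and were already excluded.
Business days: 26 − 6 = 20.

20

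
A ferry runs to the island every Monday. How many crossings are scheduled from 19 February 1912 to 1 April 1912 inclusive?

7

19 February 1912 is a Monday.
The range spans 43 days (inclusive of both endpoints).
43 = 7 × 6 + 1, so there are 6 full weeks plus 1 extra day.
Each full week contributes one Monday: 6 so far.
The 1 extra day is Monday — 1 of them qualifies.
Total: 6 + 1 = 7.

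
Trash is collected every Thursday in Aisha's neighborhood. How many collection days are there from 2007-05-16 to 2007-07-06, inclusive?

8

2007-05-16 is a Wednesday.
That's 52 days from start to end, counting both.
52 = 7 × 7 + 3, so there are 7 full weeks plus 3 extra days.
Each full week contributes one Thursday: 7 so far.
The 3 extra days are Wed, Thu, Fri — 1 of them qualifies.
Total: 7 + 1 = 8.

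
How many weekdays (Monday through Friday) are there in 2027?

261 weekdays

January 1, 2027 is a Friday.
The range spans 365 days (inclusive of both endpoints).
365 = 7 × 52 + 1, so there are 52 full weeks plus 1 extra day.
Each full week contributes 5 weekdays (Mon–Fri): 52 × 5 = 260.
The 1 extra day is Fri — 1 of them qualifies.
Total: 260 + 1 = 261.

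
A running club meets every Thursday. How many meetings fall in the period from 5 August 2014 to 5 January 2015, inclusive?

22

5 August 2014 is a Tuesday.
The range spans 154 days (inclusive of both endpoints).
154 = 7 × 22, so the span is exactly 22 full weeks.
Each full week contributes one Thursday: 22 so far.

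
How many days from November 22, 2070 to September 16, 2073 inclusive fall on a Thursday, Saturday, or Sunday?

November 22, 2070 is a Saturday.
That's 1030 days from start to end, counting both.
1030 = 7 × 147 + 1, so there are 147 full weeks plus 1 extra day.
Each full week contributes 3 days from the set (Thu, Sat, Sun): 147 × 3 = 441.
The 1 extra day is Saturday — 1 of them qualifies.
Total: 441 + 1 = 442.

442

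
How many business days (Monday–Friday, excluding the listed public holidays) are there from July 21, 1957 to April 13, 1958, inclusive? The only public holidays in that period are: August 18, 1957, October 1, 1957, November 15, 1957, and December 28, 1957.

188

July 21, 1957 is a Sunday.
That's 267 days from start to end, counting both.
267 = 7 × 38 + 1, so there are 38 full weeks plus 1 extra day.
Each full week contributes 5 weekdays (Mon–Fri): 38 × 5 = 190.
The 1 extra day is Sunday — none qualify.
Total: 190 + 0 = 190.
Holidays: August 18, 1957 (Sun); October 1, 1957 (Tue); November 15, 1957 (Fri); December 28, 1957 (Sat).
2 of the 4 holidays fall on weekdays; the rest are weekends and were already excluded.
Business days: 190 − 2 = 188.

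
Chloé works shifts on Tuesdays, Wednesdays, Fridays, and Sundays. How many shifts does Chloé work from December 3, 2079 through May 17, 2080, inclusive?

December 3, 2079 is a Sunday.
From December 3, 2079 to May 17, 2080 is 167 days inclusive.
167 = 7 × 23 + 6, so there are 23 full weeks plus 6 extra days.
Each full week contributes 4 days from the set (Tue, Wed, Fri, Sun): 23 × 4 = 92.
The 6 extra days are Sunday, Monday, Tuesday, Wednesday, Thursday, Friday — 4 of them qualify.
Total: 92 + 4 = 96.

96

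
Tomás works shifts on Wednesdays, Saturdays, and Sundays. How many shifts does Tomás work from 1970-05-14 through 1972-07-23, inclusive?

344

1970-05-14 is a Thursday.
From 1970-05-14 to 1972-07-23 is 802 days inclusive.
802 = 7 × 114 + 4, so there are 114 full weeks plus 4 extra days.
Each full week contributes 3 days from the set (Wed, Sat, Sun): 114 × 3 = 342.
The 4 extra days are Thu, Fri, Sat, Sun — 2 of them qualify.
Total: 342 + 2 = 344.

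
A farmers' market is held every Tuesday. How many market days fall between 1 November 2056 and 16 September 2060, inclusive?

1 November 2056 is a Wednesday.
From 1 November 2056 to 16 September 2060 is 1416 days inclusive.
1416 = 7 × 202 + 2, so there are 202 full weeks plus 2 extra days.
Each full week contributes one Tuesday: 202 so far.
The 2 extra days are Wednesday, Thursday — none qualify.
Total: 202 + 0 = 202.

202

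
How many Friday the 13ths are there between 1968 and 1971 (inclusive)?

Friday-the-13ths by year:
1968: Sep, Dec
1969: Jun
1970: Feb, Mar, Nov
1971: Aug

7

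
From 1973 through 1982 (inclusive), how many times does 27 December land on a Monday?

Day of week of December 27 in each year:
1973: Thu, 1974: Fri, 1975: Sat, 1976: Mon ✓, 1977: Tue, 1978: Wed, 1979: Thu, 1980: Sat, 1981: Sun, 1982: Mon ✓
Mondays: 1976, 1982.

2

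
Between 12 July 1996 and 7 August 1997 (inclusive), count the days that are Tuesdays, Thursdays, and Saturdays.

12 July 1996 is a Friday.
From 12 July 1996 to 7 August 1997 is 392 days inclusive.
392 = 7 × 56, so the span is exactly 56 full weeks.
Each full week contributes 3 days from the set (Tue, Thu, Sat): 56 × 3 = 168.

168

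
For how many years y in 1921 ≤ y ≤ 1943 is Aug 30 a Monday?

3

Day of week of August 30 in each year:
1921: Tue, 1922: Wed, 1923: Thu, 1924: Sat, 1925: Sun, 1926: Mon ✓, 1927: Tue, 1928: Thu, 1929: Fri, 1930: Sat, 1931: Sun, 1932: Tue, 1933: Wed, 1934: Thu, 1935: Fri, 1936: Sun, 1937: Mon ✓, 1938: Tue, 1939: Wed, 1940: Fri, 1941: Sat, 1942: Sun, 1943: Mon ✓
Mondays: 1926, 1937, 1943.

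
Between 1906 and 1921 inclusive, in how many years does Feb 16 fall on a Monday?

2

Day of week of February 16 in each year:
1906: Fri, 1907: Sat, 1908: Sun, 1909: Tue, 1910: Wed, 1911: Thu, 1912: Fri, 1913: Sun, 1914: Mon ✓, 1915: Tue, 1916: Wed, 1917: Fri, 1918: Sat, 1919: Sun, 1920: Mon ✓, 1921: Wed
Mondays: 1914, 1920.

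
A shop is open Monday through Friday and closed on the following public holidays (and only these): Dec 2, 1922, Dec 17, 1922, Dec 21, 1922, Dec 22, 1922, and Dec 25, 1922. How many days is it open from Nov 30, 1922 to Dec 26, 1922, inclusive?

Nov 30, 1922 is a Thursday.
From Nov 30, 1922 to Dec 26, 1922 is 27 days inclusive.
27 = 7 × 3 + 6, so there are 3 full weeks plus 6 extra days.
Each full week contributes 5 weekdays (Mon–Fri): 3 × 5 = 15.
The 6 extra days are Thursday, Friday, Saturday, Sunday, Monday, Tuesday — 4 of them qualify.
Total: 15 + 4 = 19.
Holidays: Dec 2, 1922 (Sat); Dec 17, 1922 (Sun); Dec 21, 1922 (Thu); Dec 22, 1922 (Fri); Dec 25, 1922 (Mon).
3 of the 5 holidays fall on weekdays; the rest are weekends and were already excluded.
Business days: 19 − 3 = 16.

16 working days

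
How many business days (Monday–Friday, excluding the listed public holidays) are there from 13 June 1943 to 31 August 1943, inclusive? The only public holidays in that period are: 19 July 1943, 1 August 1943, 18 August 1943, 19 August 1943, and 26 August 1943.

53 business days

13 June 1943 is a Sunday.
From 13 June 1943 to 31 August 1943 is 80 days inclusive.
80 = 7 × 11 + 3, so there are 11 full weeks plus 3 extra days.
Each full week contributes 5 weekdays (Mon–Fri): 11 × 5 = 55.
The 3 extra days are Sunday, Monday, Tuesday — 2 of them qualify.
Total: 55 + 2 = 57.
Holidays: 19 July 1943 (Mon); 1 August 1943 (Sun); 18 August 1943 (Wed); 19 August 1943 (Thu); 26 August 1943 (Thu).
4 of the 5 holidays fall on weekdays; the rest are weekends and were already excluded.
Business days: 57 − 4 = 53.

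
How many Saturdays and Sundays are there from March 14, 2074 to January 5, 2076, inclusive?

March 14, 2074 is a Wednesday.
That's 663 days from start to end, counting both.
663 = 7 × 94 + 5, so there are 94 full weeks plus 5 extra days.
Each full week contributes 2 weekend days (Sat, Sun): 94 × 2 = 188.
The 5 extra days are Wed, Thu, Fri, Sat, Sun — 2 of them qualify.
Total: 188 + 2 = 190.

190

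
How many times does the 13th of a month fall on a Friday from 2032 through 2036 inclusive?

8

Friday-the-13ths by year:
2032: Feb, Aug
2033: May
2034: Jan, Oct
2035: Apr, Jul
2036: Jun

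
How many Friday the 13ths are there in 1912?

The 13th falls on a Friday when the month's 13th has weekday Fri.
Jan 13 is Sat; Feb 13 is Tue; Mar 13 is Wed; Apr 13 is Sat; May 13 is Mon; Jun 13 is Thu; Jul 13 is Sat; Aug 13 is Tue; Sep 13 is Fri ✓; Oct 13 is Sun; Nov 13 is Wed; Dec 13 is Fri ✓.
Friday the 13ths: Sep, Dec.

2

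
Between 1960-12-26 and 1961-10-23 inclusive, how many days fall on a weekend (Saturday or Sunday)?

86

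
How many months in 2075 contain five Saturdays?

4

A month has five Saturdays exactly when Saturday falls within its first (length − 28) days.
Jan: 31 days, starts Tue → 5 of Tue, Wed, Thu
Feb: 28 days, starts Fri → 5 of (none)
Mar: 31 days, starts Fri → 5 of Fri, Sat, Sun ✓
Apr: 30 days, starts Mon → 5 of Mon, Tue
May: 31 days, starts Wed → 5 of Wed, Thu, Fri
Jun: 30 days, starts Sat → 5 of Sat, Sun ✓
Jul: 31 days, starts Mon → 5 of Mon, Tue, Wed
Aug: 31 days, starts Thu → 5 of Thu, Fri, Sat ✓
Sep: 30 days, starts Sun → 5 of Sun, Mon
Oct: 31 days, starts Tue → 5 of Tue, Wed, Thu
Nov: 30 days, starts Fri → 5 of Fri, Sat ✓
Dec: 31 days, starts Sun → 5 of Sun, Mon, Tue
Months with five Saturdays: Mar, Jun, Aug, Nov.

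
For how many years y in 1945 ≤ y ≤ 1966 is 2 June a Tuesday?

3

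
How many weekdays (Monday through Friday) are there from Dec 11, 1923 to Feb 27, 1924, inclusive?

Dec 11, 1923 is a Tuesday.
From Dec 11, 1923 to Feb 27, 1924 is 79 days inclusive.
79 = 7 × 11 + 2, so there are 11 full weeks plus 2 extra days.
Each full week contributes 5 weekdays (Mon–Fri): 11 × 5 = 55.
The 2 extra days are Tuesday, Wednesday — 2 of them qualify.
Total: 55 + 2 = 57.

57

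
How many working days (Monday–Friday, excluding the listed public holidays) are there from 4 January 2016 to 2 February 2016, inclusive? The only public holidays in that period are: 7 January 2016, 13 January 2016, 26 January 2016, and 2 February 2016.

4 January 2016 is a Monday.
From 4 January 2016 to 2 February 2016 is 30 days inclusive.
30 = 7 × 4 + 2, so there are 4 full weeks plus 2 extra days.
Each full week contributes 5 weekdays (Mon–Fri): 4 × 5 = 20.
The 2 extra days are Mon, Tue — 2 of them qualify.
Total: 20 + 2 = 22.
Holidays: 7 January 2016 (Thu); 13 January 2016 (Wed); 26 January 2016 (Tue); 2 February 2016 (Tue).
All 4 holidays fall on weekdays, so subtract 4.
Business days: 22 − 4 = 18.

18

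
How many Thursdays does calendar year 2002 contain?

52

1 January 2002 is a Tuesday.
From 1 January 2002 to 31 December 2002 is 365 days inclusive.
365 = 7 × 52 + 1, so there are 52 full weeks plus 1 extra day.
Each full week contributes one Thursday: 52 so far.
The 1 extra day is Tuesday — none qualify.
Total: 52 + 0 = 52.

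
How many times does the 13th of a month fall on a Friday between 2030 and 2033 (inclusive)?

Friday-the-13ths by year:
2030: Sep, Dec
2031: Jun
2032: Feb, Aug
2033: May

6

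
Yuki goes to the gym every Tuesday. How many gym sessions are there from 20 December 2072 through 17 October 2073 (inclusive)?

44

20 December 2072 is a Tuesday.
The range spans 302 days (inclusive of both endpoints).
302 = 7 × 43 + 1, so there are 43 full weeks plus 1 extra day.
Each full week contributes one Tuesday: 43 so far.
The 1 extra day is Tue — 1 of them qualifies.
Total: 43 + 1 = 44.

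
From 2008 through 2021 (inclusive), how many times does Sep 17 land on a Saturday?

Day of week of September 17 in each year:
2008: Wed, 2009: Thu, 2010: Fri, 2011: Sat ✓, 2012: Mon, 2013: Tue, 2014: Wed, 2015: Thu, 2016: Sat ✓, 2017: Sun, 2018: Mon, 2019: Tue, 2020: Thu, 2021: Fri
Saturdays: 2011, 2016.

2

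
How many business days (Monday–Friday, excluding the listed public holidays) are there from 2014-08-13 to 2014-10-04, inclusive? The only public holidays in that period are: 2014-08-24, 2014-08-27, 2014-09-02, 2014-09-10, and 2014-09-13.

2014-08-13 is a Wednesday.
From 2014-08-13 to 2014-10-04 is 53 days inclusive.
53 = 7 × 7 + 4, so there are 7 full weeks plus 4 extra days.
Each full week contributes 5 weekdays (Mon–Fri): 7 × 5 = 35.
The 4 extra days are Wed, Thu, Fri, Sat — 3 of them qualify.
Total: 35 + 3 = 38.
Holidays: 2014-08-24 (Sun); 2014-08-27 (Wed); 2014-09-02 (Tue); 2014-09-10 (Wed); 2014-09-13 (Sat).
3 of the 5 holidays fall on weekdays; the rest are weekends and were already excluded.
Business days: 38 − 3 = 35.

35 business days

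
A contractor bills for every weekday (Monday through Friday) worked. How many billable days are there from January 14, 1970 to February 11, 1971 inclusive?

282 weekdays

January 14, 1970 is a Wednesday.
That's 394 days from start to end, counting both.
394 = 7 × 56 + 2, so there are 56 full weeks plus 2 extra days.
Each full week contributes 5 weekdays (Mon–Fri): 56 × 5 = 280.
The 2 extra days are Wednesday, Thursday — 2 of them qualify.
Total: 280 + 2 = 282.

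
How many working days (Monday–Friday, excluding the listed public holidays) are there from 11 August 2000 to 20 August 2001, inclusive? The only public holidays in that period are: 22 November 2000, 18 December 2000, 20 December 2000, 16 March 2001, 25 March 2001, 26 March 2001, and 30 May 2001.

261 working days

11 August 2000 is a Friday.
The range spans 375 days (inclusive of both endpoints).
375 = 7 × 53 + 4, so there are 53 full weeks plus 4 extra days.
Each full week contributes 5 weekdays (Mon–Fri): 53 × 5 = 265.
The 4 extra days are Friday, Saturday, Sunday, Monday — 2 of them qualify.
Total: 265 + 2 = 267.
Holidays: 22 November 2000 (Wed); 18 December 2000 (Mon); 20 December 2000 (Wed); 16 March 2001 (Fri); 25 March 2001 (Sun); 26 March 2001 (Mon); 30 May 2001 (Wed).
6 of the 7 holidays fall on weekdays; the rest are weekends and were already excluded.
Business days: 267 − 6 = 261.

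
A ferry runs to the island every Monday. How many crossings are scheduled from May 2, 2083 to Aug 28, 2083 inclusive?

17

May 2, 2083 is a Sunday.
The range spans 119 days (inclusive of both endpoints).
119 = 7 × 17, so the span is exactly 17 full weeks.
Each full week contributes one Monday: 17 so far.
Total: 17.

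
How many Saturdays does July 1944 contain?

5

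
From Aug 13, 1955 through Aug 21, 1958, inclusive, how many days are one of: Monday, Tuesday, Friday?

473

Aug 13, 1955 is a Saturday.
From Aug 13, 1955 to Aug 21, 1958 is 1105 days inclusive.
1105 = 7 × 157 + 6, so there are 157 full weeks plus 6 extra days.
Each full week contributes 3 days from the set (Mon, Tue, Fri): 157 × 3 = 471.
The 6 extra days are Sat, Sun, Mon, Tue, Wed, Thu — 2 of them qualify.
Total: 471 + 2 = 473.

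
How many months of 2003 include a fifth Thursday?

4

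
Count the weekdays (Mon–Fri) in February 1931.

20

February 1, 1931 is a Sunday.
The range spans 28 days (inclusive of both endpoints).
28 = 7 × 4, so the span is exactly 4 full weeks.
Each full week contributes 5 weekdays (Mon–Fri): 4 × 5 = 20.
Total: 20.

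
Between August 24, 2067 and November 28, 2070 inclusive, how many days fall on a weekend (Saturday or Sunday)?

August 24, 2067 is a Wednesday.
From August 24, 2067 to November 28, 2070 is 1193 days inclusive.
1193 = 7 × 170 + 3, so there are 170 full weeks plus 3 extra days.
Each full week contributes 2 weekend days (Sat, Sun): 170 × 2 = 340.
The 3 extra days are Wednesday, Thursday, Friday — none qualify.
Total: 340 + 0 = 340.

340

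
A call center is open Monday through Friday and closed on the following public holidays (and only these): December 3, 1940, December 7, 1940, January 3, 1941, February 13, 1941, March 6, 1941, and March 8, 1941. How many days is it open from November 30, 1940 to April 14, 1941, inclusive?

92 working days

November 30, 1940 is a Saturday.
From November 30, 1940 to April 14, 1941 is 136 days inclusive.
136 = 7 × 19 + 3, so there are 19 full weeks plus 3 extra days.
Each full week contributes 5 weekdays (Mon–Fri): 19 × 5 = 95.
The 3 extra days are Sat, Sun, Mon — 1 of them qualifies.
Total: 95 + 1 = 96.
Holidays: December 3, 1940 (Tue); December 7, 1940 (Sat); January 3, 1941 (Fri); February 13, 1941 (Thu); March 6, 1941 (Thu); March 8, 1941 (Sat).
4 of the 6 holidays fall on weekdays; the rest are weekends and were already excluded.
Business days: 96 − 4 = 92.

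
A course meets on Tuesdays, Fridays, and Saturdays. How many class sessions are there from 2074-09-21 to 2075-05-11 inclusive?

101

2074-09-21 is a Friday.
From 2074-09-21 to 2075-05-11 is 233 days inclusive.
233 = 7 × 33 + 2, so there are 33 full weeks plus 2 extra days.
Each full week contributes 3 days from the set (Tue, Fri, Sat): 33 × 3 = 99.
The 2 extra days are Friday, Saturday — 2 of them qualify.
Total: 99 + 2 = 101.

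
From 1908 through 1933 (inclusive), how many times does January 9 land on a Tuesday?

Day of week of January 9 in each year:
1908: Thu, 1909: Sat, 1910: Sun, 1911: Mon, 1912: Tue ✓, 1913: Thu, 1914: Fri, 1915: Sat, 1916: Sun, 1917: Tue ✓, 1918: Wed, 1919: Thu, 1920: Fri, 1921: Sun, 1922: Mon, 1923: Tue ✓, 1924: Wed, 1925: Fri, 1926: Sat, 1927: Sun, 1928: Mon, 1929: Wed, 1930: Thu, 1931: Fri, 1932: Sat, 1933: Mon
Tuesdays: 1912, 1917, 1923.

3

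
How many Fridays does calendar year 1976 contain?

53

Jan 1, 1976 is a Thursday.
The range spans 366 days (inclusive of both endpoints).
366 = 7 × 52 + 2, so there are 52 full weeks plus 2 extra days.
Each full week contributes one Friday: 52 so far.
The 2 extra days are Thu, Fri — 1 of them qualifies.
Total: 52 + 1 = 53.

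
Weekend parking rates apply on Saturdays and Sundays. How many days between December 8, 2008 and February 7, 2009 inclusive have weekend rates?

17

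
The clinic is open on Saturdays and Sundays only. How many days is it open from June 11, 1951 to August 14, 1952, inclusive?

122

June 11, 1951 is a Monday.
That's 431 days from start to end, counting both.
431 = 7 × 61 + 4, so there are 61 full weeks plus 4 extra days.
Each full week contributes 2 days from the set (Sat, Sun): 61 × 2 = 122.
The 4 extra days are Monday, Tuesday, Wednesday, Thursday — none qualify.
Total: 122 + 0 = 122.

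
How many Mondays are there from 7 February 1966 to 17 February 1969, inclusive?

159

7 February 1966 is a Monday.
The range spans 1107 days (inclusive of both endpoints).
1107 = 7 × 158 + 1, so there are 158 full weeks plus 1 extra day.
Each full week contributes one Monday: 158 so far.
The 1 extra day is Monday — 1 of them qualifies.
Total: 158 + 1 = 159.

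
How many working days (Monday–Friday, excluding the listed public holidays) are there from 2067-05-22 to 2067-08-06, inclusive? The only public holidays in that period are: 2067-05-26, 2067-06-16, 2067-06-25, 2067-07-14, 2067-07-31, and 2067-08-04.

2067-05-22 is a Sunday.
From 2067-05-22 to 2067-08-06 is 77 days inclusive.
77 = 7 × 11, so the span is exactly 11 full weeks.
Each full week contributes 5 weekdays (Mon–Fri): 11 × 5 = 55.
Total: 55.
Holidays: 2067-05-26 (Thu); 2067-06-16 (Thu); 2067-06-25 (Sat); 2067-07-14 (Thu); 2067-07-31 (Sun); 2067-08-04 (Thu).
4 of the 6 holidays fall on weekdays; the rest are weekends and were already excluded.
Business days: 55 − 4 = 51.

51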